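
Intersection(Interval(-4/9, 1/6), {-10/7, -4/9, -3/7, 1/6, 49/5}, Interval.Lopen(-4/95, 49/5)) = {1/6}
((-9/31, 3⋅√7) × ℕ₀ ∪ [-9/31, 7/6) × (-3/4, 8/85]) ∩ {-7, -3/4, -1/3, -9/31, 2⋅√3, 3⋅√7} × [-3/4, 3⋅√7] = ({-9/31} × (-3/4, 8/85]) ∪ ({2⋅√3} × {0, 1, …, 7})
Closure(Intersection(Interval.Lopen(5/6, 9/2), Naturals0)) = Range(1, 5, 1)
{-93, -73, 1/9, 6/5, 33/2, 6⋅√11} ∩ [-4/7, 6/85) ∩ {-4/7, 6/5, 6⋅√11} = ∅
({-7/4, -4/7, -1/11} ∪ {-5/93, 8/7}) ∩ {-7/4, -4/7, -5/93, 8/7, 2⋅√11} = {-7/4, -4/7, -5/93, 8/7}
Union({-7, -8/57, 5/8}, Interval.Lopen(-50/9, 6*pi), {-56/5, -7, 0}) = Union({-56/5, -7}, Interval.Lopen(-50/9, 6*pi))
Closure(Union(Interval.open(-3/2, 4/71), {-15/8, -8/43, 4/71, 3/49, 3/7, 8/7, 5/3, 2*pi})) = Union({-15/8, 3/49, 3/7, 8/7, 5/3, 2*pi}, Interval(-3/2, 4/71))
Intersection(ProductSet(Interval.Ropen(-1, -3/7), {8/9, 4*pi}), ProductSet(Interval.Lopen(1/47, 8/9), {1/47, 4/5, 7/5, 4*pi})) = EmptySet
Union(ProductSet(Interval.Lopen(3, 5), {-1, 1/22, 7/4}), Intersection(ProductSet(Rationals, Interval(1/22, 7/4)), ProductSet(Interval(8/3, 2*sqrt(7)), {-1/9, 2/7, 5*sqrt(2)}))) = Union(ProductSet(Intersection(Interval(8/3, 2*sqrt(7)), Rationals), {2/7}), ProductSet(Interval.Lopen(3, 5), {-1, 1/22, 7/4}))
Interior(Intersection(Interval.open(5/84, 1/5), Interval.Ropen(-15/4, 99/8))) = Interval.open(5/84, 1/5)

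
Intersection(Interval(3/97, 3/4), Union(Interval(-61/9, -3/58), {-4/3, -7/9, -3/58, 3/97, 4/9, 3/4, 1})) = {3/97, 4/9, 3/4}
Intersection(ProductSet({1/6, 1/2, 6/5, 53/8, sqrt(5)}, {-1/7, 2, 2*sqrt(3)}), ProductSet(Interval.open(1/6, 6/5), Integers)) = ProductSet({1/2}, {2})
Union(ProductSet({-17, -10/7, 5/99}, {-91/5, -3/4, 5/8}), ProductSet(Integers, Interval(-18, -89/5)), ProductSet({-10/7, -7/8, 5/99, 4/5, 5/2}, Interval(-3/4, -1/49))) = Union(ProductSet({-17, -10/7, 5/99}, {-91/5, -3/4, 5/8}), ProductSet({-10/7, -7/8, 5/99, 4/5, 5/2}, Interval(-3/4, -1/49)), ProductSet(Integers, Interval(-18, -89/5)))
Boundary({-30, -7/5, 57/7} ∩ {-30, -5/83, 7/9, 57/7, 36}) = {-30, 57/7}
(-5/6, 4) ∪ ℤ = ℤ ∪ (-5/6, 4]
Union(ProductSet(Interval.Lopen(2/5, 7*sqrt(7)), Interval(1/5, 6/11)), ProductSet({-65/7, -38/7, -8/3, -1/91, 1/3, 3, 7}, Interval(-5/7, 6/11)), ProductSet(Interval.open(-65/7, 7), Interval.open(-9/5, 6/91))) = Union(ProductSet({-65/7, -38/7, -8/3, -1/91, 1/3, 3, 7}, Interval(-5/7, 6/11)), ProductSet(Interval.open(-65/7, 7), Interval.open(-9/5, 6/91)), ProductSet(Interval.Lopen(2/5, 7*sqrt(7)), Interval(1/5, 6/11)))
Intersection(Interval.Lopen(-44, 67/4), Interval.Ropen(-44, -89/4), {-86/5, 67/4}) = EmptySet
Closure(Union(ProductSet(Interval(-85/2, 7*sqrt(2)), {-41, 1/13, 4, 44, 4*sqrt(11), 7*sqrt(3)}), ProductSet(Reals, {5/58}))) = Union(ProductSet(Interval(-85/2, 7*sqrt(2)), {-41, 1/13, 4, 44, 4*sqrt(11), 7*sqrt(3)}), ProductSet(Reals, {5/58}))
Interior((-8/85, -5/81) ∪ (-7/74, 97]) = (-7/74, 97)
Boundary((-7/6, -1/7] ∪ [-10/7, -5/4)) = {-10/7, -5/4, -7/6, -1/7}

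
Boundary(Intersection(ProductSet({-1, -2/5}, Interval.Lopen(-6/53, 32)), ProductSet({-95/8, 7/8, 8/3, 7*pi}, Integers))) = EmptySet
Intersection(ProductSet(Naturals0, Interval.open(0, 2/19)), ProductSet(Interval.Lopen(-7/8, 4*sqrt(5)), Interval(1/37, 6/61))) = ProductSet(Range(0, 9, 1), Interval(1/37, 6/61))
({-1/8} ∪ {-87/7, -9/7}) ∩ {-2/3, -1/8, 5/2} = {-1/8}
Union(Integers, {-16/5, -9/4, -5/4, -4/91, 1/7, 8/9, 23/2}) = Union({-16/5, -9/4, -5/4, -4/91, 1/7, 8/9, 23/2}, Integers)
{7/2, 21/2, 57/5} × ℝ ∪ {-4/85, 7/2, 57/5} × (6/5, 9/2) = ({7/2, 21/2, 57/5} × ℝ) ∪ ({-4/85, 7/2, 57/5} × (6/5, 9/2))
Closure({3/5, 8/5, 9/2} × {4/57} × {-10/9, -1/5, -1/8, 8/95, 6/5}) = {3/5, 8/5, 9/2} × {4/57} × {-10/9, -1/5, -1/8, 8/95, 6/5}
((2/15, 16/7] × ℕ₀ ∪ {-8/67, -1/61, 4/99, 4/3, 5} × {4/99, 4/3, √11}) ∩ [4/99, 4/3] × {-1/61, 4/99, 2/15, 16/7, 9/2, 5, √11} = ((2/15, 4/3] × {5}) ∪ ({4/99, 4/3} × {4/99, √11})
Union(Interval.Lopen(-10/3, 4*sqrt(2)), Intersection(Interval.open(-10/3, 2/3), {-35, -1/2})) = Interval.Lopen(-10/3, 4*sqrt(2))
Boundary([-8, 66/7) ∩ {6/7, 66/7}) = {6/7}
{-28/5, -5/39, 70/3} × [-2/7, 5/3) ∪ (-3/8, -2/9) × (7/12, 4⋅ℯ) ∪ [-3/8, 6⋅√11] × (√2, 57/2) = ({-28/5, -5/39, 70/3} × [-2/7, 5/3)) ∪ ((-3/8, -2/9) × (7/12, 4⋅ℯ)) ∪ ([-3/8, 6⋅√11] × (√2, 57/2))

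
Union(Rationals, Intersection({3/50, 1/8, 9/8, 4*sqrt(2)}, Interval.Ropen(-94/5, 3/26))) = Rationals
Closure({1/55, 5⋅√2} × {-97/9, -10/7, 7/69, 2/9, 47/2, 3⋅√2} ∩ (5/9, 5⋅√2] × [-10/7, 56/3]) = {5⋅√2} × {-10/7, 7/69, 2/9, 3⋅√2}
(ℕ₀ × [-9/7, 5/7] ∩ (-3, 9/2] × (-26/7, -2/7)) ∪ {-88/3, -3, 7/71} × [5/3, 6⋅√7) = ({0, 1, …, 4} × [-9/7, -2/7)) ∪ ({-88/3, -3, 7/71} × [5/3, 6⋅√7))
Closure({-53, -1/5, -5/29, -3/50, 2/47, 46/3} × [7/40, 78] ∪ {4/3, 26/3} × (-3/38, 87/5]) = ({4/3, 26/3} × [-3/38, 87/5]) ∪ ({-53, -1/5, -5/29, -3/50, 2/47, 46/3} × [7/40, 78])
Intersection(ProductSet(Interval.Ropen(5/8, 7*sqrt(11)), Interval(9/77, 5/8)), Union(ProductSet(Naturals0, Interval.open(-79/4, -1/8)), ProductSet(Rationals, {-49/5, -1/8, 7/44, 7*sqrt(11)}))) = ProductSet(Intersection(Interval.Ropen(5/8, 7*sqrt(11)), Rationals), {7/44})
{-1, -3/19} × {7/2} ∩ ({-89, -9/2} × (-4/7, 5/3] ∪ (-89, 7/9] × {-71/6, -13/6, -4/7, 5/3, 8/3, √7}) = ∅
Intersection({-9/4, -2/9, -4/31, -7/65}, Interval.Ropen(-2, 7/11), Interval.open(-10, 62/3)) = {-2/9, -4/31, -7/65}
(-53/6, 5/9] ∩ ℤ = {-8, -7, …, 0}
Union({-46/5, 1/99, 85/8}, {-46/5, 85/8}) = {-46/5, 1/99, 85/8}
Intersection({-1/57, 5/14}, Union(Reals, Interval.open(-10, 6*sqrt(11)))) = {-1/57, 5/14}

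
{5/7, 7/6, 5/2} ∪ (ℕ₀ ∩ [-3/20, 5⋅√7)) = {0, 1, …, 13} ∪ {5/7, 7/6, 5/2}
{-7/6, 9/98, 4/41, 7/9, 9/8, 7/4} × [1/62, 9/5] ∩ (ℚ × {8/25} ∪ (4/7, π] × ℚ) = ({-7/6, 9/98, 4/41, 7/9, 9/8, 7/4} × {8/25}) ∪ ({7/9, 9/8, 7/4} × (ℚ ∩ [1/62, 9/5]))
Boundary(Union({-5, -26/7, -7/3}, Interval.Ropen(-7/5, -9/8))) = {-5, -26/7, -7/3, -7/5, -9/8}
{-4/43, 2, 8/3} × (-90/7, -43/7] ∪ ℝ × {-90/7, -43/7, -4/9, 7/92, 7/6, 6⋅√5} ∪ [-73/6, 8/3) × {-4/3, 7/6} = ([-73/6, 8/3) × {-4/3, 7/6}) ∪ ({-4/43, 2, 8/3} × (-90/7, -43/7]) ∪ (ℝ × {-90/7, -43/7, -4/9, 7/92, 7/6, 6⋅√5})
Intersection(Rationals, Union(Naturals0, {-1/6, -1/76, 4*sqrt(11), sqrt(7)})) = Union({-1/6, -1/76}, Naturals0)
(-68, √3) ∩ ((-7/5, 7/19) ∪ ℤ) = {-67, -66, …, 1} ∪ (-7/5, 7/19)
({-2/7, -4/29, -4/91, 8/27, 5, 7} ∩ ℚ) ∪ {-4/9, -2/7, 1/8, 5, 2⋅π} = {-4/9, -2/7, -4/29, -4/91, 1/8, 8/27, 5, 7, 2⋅π}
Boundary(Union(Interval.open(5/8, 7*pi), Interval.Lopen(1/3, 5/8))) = {1/3, 7*pi}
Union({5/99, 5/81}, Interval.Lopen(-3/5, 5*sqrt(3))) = Interval.Lopen(-3/5, 5*sqrt(3))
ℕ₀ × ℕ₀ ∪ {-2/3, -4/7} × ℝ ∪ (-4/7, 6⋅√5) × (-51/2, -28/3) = (ℕ₀ × ℕ₀) ∪ ({-2/3, -4/7} × ℝ) ∪ ((-4/7, 6⋅√5) × (-51/2, -28/3))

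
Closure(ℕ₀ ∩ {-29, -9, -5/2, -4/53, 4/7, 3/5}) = ∅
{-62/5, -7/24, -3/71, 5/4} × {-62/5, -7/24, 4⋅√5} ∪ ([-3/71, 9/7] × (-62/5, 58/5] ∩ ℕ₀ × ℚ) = ({0, 1} × (ℚ ∩ (-62/5, 58/5])) ∪ ({-62/5, -7/24, -3/71, 5/4} × {-62/5, -7/24, 4⋅√5})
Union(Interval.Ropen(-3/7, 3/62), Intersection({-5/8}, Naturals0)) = Interval.Ropen(-3/7, 3/62)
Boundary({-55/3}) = {-55/3}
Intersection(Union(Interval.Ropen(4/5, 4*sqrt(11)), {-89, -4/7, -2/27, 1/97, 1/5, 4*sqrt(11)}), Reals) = Union({-89, -4/7, -2/27, 1/97, 1/5}, Interval(4/5, 4*sqrt(11)))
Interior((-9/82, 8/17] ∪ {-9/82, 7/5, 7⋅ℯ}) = (-9/82, 8/17)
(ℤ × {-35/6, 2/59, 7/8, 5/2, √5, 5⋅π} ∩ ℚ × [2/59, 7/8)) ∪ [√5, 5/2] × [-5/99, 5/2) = (ℤ × {2/59}) ∪ ([√5, 5/2] × [-5/99, 5/2))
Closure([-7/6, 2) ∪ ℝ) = (-∞, ∞)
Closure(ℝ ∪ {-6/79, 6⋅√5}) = ℝ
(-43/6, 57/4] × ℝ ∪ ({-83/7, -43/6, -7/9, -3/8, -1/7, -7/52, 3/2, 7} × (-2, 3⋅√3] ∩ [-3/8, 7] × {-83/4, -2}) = (-43/6, 57/4] × ℝ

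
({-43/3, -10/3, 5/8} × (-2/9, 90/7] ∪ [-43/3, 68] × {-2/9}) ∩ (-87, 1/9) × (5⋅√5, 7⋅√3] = {-43/3, -10/3} × (5⋅√5, 7⋅√3]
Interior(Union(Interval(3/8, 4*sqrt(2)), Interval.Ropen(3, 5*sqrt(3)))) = Interval.open(3/8, 5*sqrt(3))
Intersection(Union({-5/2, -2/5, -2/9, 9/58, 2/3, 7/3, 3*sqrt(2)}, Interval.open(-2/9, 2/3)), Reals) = Union({-5/2, -2/5, 7/3, 3*sqrt(2)}, Interval(-2/9, 2/3))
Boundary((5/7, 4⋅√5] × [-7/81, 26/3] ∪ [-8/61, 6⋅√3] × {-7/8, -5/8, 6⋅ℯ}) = ({5/7, 4⋅√5} × [-7/81, 26/3]) ∪ ([5/7, 4⋅√5] × {-7/81, 26/3}) ∪ ([-8/61, 6⋅√3] × {-7/8, -5/8, 6⋅ℯ})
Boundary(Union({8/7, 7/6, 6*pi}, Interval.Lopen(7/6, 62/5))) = {8/7, 7/6, 62/5, 6*pi}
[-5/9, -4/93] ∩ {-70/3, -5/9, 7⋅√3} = {-5/9}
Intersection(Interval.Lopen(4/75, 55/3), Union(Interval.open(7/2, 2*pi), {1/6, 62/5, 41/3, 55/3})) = Union({1/6, 62/5, 41/3, 55/3}, Interval.open(7/2, 2*pi))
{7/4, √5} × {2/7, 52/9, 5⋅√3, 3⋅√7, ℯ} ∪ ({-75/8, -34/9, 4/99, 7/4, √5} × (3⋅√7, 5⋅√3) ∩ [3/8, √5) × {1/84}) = {7/4, √5} × {2/7, 52/9, 5⋅√3, 3⋅√7, ℯ}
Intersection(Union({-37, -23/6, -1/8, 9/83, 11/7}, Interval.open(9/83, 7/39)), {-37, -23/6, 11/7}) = {-37, -23/6, 11/7}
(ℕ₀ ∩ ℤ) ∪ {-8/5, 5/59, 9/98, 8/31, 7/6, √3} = {-8/5, 5/59, 9/98, 8/31, 7/6, √3} ∪ ℕ₀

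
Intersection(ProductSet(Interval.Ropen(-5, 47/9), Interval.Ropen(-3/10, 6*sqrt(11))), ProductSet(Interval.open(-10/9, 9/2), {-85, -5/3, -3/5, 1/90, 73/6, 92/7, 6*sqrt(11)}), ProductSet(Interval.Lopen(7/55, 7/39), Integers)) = EmptySet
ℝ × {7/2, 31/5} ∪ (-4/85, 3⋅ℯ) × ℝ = (ℝ × {7/2, 31/5}) ∪ ((-4/85, 3⋅ℯ) × ℝ)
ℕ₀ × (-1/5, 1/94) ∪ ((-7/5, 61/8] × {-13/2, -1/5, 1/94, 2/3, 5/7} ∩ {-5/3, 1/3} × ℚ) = (ℕ₀ × (-1/5, 1/94)) ∪ ({1/3} × {-13/2, -1/5, 1/94, 2/3, 5/7})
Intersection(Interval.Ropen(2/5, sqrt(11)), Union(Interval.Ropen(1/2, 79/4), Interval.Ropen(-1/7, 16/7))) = Interval.Ropen(2/5, sqrt(11))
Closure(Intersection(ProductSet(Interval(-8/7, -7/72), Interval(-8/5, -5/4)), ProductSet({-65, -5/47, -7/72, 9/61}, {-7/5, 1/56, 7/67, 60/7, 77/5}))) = ProductSet({-5/47, -7/72}, {-7/5})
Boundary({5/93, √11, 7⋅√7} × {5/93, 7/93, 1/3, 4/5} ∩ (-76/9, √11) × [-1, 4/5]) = {5/93} × {5/93, 7/93, 1/3, 4/5}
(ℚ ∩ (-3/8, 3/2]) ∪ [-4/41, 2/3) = [-4/41, 2/3] ∪ (ℚ ∩ (-3/8, 3/2])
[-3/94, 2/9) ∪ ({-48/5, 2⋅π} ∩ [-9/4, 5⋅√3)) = [-3/94, 2/9) ∪ {2⋅π}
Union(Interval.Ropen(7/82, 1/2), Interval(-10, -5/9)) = Union(Interval(-10, -5/9), Interval.Ropen(7/82, 1/2))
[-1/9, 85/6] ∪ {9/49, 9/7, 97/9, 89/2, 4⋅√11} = [-1/9, 85/6] ∪ {89/2}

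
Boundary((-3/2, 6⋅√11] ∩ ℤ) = {-1, 0, …, 19}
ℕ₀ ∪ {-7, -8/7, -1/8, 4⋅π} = {-7, -8/7, -1/8, 4⋅π} ∪ ℕ₀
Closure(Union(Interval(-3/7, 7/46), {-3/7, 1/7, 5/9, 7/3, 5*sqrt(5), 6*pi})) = Union({5/9, 7/3, 5*sqrt(5), 6*pi}, Interval(-3/7, 7/46))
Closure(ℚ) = ℝ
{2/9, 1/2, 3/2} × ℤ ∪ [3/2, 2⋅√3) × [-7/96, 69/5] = ({2/9, 1/2, 3/2} × ℤ) ∪ ([3/2, 2⋅√3) × [-7/96, 69/5])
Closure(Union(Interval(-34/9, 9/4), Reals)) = Interval(-oo, oo)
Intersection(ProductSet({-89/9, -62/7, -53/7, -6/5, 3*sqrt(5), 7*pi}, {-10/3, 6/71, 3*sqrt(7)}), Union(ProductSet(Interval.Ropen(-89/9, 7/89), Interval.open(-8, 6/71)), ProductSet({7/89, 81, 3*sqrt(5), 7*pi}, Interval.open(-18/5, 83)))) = Union(ProductSet({3*sqrt(5), 7*pi}, {-10/3, 6/71, 3*sqrt(7)}), ProductSet({-89/9, -62/7, -53/7, -6/5}, {-10/3}))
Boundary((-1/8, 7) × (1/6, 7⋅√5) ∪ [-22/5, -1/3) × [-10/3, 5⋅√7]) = ({-22/5, -1/3} × [-10/3, 5⋅√7]) ∪ ({-1/8, 7} × [1/6, 7⋅√5]) ∪ ([-22/5, -1/3] × {-10/3, 5⋅√7}) ∪ ([-1/8, 7] × {1/6, 7⋅√5})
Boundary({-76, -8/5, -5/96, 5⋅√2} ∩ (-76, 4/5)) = {-8/5, -5/96}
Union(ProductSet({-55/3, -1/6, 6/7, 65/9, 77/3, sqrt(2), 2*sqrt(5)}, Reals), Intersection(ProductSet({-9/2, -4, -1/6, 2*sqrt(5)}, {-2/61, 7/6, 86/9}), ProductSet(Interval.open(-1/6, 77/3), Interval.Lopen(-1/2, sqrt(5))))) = ProductSet({-55/3, -1/6, 6/7, 65/9, 77/3, sqrt(2), 2*sqrt(5)}, Reals)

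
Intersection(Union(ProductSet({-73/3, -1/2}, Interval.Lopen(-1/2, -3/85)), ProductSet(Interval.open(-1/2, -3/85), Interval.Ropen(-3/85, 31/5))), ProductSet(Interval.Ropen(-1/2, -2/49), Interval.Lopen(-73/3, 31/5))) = Union(ProductSet({-1/2}, Interval.Lopen(-1/2, -3/85)), ProductSet(Interval.open(-1/2, -2/49), Interval.Ropen(-3/85, 31/5)))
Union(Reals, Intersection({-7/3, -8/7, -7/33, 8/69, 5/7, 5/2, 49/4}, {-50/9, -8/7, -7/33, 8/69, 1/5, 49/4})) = Reals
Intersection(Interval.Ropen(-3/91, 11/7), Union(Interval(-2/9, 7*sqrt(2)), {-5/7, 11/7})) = Interval.Ropen(-3/91, 11/7)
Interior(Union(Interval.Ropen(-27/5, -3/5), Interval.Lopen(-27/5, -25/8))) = Interval.open(-27/5, -3/5)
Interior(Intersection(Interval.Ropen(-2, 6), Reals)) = Interval.open(-2, 6)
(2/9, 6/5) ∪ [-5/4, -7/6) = [-5/4, -7/6) ∪ (2/9, 6/5)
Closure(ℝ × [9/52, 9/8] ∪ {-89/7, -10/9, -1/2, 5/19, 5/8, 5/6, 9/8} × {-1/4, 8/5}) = (ℝ × [9/52, 9/8]) ∪ ({-89/7, -10/9, -1/2, 5/19, 5/8, 5/6, 9/8} × {-1/4, 8/5})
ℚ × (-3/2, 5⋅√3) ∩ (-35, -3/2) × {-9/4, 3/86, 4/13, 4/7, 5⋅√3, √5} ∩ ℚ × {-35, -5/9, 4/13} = (ℚ ∩ (-35, -3/2)) × {4/13}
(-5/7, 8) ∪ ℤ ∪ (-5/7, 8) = ℤ ∪ (-5/7, 8]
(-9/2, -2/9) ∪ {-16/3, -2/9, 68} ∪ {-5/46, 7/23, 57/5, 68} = {-16/3, -5/46, 7/23, 57/5, 68} ∪ (-9/2, -2/9]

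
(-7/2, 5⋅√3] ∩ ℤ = {-3, -2, …, 8}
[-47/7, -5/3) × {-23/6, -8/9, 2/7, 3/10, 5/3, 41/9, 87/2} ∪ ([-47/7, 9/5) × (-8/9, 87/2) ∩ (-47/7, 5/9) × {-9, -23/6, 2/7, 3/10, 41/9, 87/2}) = ((-47/7, 5/9) × {2/7, 3/10, 41/9}) ∪ ([-47/7, -5/3) × {-23/6, -8/9, 2/7, 3/10, 5/3, 41/9, 87/2})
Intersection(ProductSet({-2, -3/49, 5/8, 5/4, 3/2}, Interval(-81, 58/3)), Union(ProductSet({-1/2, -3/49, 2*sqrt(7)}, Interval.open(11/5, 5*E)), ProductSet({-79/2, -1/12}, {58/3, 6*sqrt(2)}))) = ProductSet({-3/49}, Interval.open(11/5, 5*E))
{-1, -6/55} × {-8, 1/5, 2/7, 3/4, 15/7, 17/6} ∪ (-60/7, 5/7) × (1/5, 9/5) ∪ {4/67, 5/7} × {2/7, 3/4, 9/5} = ({4/67, 5/7} × {2/7, 3/4, 9/5}) ∪ ({-1, -6/55} × {-8, 1/5, 2/7, 3/4, 15/7, 17/6}) ∪ ((-60/7, 5/7) × (1/5, 9/5))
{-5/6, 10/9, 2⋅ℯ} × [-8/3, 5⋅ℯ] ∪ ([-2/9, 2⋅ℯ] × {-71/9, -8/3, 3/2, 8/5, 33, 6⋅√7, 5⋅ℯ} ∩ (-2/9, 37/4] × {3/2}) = ((-2/9, 2⋅ℯ] × {3/2}) ∪ ({-5/6, 10/9, 2⋅ℯ} × [-8/3, 5⋅ℯ])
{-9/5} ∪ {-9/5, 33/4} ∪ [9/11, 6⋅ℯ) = {-9/5} ∪ [9/11, 6⋅ℯ)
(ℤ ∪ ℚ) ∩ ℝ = ℚ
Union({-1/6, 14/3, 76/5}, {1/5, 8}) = {-1/6, 1/5, 14/3, 8, 76/5}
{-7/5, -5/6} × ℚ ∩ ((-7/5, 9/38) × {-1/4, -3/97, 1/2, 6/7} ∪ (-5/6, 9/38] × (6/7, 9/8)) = {-5/6} × {-1/4, -3/97, 1/2, 6/7}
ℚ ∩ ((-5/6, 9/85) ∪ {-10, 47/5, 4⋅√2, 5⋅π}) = {-10, 47/5} ∪ (ℚ ∩ (-5/6, 9/85))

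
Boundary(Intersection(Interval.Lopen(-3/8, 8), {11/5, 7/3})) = {11/5, 7/3}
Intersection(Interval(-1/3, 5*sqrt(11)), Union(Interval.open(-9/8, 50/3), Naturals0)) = Union(Interval(-1/3, 5*sqrt(11)), Range(0, 17, 1))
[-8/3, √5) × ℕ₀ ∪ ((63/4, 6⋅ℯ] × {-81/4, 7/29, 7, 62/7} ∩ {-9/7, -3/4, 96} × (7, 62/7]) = [-8/3, √5) × ℕ₀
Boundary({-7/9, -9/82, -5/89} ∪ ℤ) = ℤ ∪ {-7/9, -9/82, -5/89}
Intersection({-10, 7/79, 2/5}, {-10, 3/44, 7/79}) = {-10, 7/79}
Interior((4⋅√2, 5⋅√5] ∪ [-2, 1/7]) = (-2, 1/7) ∪ (4⋅√2, 5⋅√5)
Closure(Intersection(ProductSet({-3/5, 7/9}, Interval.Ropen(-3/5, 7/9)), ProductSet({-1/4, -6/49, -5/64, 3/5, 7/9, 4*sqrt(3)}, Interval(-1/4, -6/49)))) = ProductSet({7/9}, Interval(-1/4, -6/49))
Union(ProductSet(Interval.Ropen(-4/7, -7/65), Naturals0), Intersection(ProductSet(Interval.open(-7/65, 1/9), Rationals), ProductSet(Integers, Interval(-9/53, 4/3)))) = Union(ProductSet(Interval.Ropen(-4/7, -7/65), Naturals0), ProductSet(Range(0, 1, 1), Intersection(Interval(-9/53, 4/3), Rationals)))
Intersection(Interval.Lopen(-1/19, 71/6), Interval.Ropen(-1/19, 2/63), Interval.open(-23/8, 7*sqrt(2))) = Interval.open(-1/19, 2/63)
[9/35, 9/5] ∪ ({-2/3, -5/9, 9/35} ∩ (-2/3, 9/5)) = {-5/9} ∪ [9/35, 9/5]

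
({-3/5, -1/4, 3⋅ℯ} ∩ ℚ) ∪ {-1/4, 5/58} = {-3/5, -1/4, 5/58}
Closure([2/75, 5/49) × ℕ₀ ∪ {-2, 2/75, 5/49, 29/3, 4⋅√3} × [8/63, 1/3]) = ([2/75, 5/49] × ℕ₀) ∪ ({-2, 2/75, 5/49, 29/3, 4⋅√3} × [8/63, 1/3])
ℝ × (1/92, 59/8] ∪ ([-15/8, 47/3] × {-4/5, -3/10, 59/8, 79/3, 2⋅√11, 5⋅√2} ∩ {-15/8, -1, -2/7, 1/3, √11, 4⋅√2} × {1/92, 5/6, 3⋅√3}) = ℝ × (1/92, 59/8]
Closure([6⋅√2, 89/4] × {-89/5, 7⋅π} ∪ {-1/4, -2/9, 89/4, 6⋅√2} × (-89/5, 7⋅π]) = ([6⋅√2, 89/4] × {-89/5, 7⋅π}) ∪ ({-1/4, -2/9, 89/4, 6⋅√2} × [-89/5, 7⋅π])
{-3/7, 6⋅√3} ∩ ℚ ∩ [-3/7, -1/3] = {-3/7}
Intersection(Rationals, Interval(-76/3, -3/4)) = Intersection(Interval(-76/3, -3/4), Rationals)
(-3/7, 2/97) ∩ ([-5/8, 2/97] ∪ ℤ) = (-3/7, 2/97) ∪ {0}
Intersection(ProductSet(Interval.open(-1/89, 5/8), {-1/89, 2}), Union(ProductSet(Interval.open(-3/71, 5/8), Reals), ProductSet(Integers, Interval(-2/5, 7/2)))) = ProductSet(Interval.open(-1/89, 5/8), {-1/89, 2})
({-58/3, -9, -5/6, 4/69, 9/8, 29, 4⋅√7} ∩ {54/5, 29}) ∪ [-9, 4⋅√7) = [-9, 4⋅√7) ∪ {29}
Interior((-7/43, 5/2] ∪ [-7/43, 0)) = (-7/43, 5/2)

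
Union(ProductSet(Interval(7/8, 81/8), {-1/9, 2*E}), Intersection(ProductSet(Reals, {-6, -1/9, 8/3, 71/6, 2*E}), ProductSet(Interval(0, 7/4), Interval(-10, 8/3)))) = Union(ProductSet(Interval(0, 7/4), {-6, -1/9, 8/3}), ProductSet(Interval(7/8, 81/8), {-1/9, 2*E}))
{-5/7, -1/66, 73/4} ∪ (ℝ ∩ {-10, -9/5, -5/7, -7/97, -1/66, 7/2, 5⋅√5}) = {-10, -9/5, -5/7, -7/97, -1/66, 7/2, 73/4, 5⋅√5}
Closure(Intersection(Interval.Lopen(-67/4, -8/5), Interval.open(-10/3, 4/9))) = Interval(-10/3, -8/5)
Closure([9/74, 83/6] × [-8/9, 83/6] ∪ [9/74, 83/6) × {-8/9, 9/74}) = [9/74, 83/6] × [-8/9, 83/6]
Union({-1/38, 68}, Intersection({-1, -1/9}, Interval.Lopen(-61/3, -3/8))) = {-1, -1/38, 68}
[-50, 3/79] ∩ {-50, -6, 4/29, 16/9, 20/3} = {-50, -6}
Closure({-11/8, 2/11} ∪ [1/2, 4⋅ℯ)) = {-11/8, 2/11} ∪ [1/2, 4⋅ℯ]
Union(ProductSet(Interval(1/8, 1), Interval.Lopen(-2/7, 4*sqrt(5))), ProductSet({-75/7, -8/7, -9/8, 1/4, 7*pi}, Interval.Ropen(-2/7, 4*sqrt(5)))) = Union(ProductSet({-75/7, -8/7, -9/8, 1/4, 7*pi}, Interval.Ropen(-2/7, 4*sqrt(5))), ProductSet(Interval(1/8, 1), Interval.Lopen(-2/7, 4*sqrt(5))))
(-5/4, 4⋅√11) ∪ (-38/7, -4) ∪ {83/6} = (-38/7, -4) ∪ (-5/4, 4⋅√11) ∪ {83/6}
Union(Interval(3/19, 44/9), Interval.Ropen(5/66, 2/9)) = Interval(5/66, 44/9)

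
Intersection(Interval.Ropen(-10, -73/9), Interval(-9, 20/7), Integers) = Range(-9, -8, 1)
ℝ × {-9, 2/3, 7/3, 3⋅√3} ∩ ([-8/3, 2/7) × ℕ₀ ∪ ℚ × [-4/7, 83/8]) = ℚ × {2/3, 7/3, 3⋅√3}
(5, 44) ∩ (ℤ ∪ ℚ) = ℚ ∩ (5, 44)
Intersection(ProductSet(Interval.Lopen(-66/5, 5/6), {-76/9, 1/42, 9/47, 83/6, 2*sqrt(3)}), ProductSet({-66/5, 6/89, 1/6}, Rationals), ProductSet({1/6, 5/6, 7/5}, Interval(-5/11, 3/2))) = ProductSet({1/6}, {1/42, 9/47})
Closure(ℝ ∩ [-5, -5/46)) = [-5, -5/46]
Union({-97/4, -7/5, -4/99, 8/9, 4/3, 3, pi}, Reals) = Reals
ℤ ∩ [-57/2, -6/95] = {-28, -27, …, -1}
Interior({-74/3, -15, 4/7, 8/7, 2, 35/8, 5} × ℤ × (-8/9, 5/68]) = ∅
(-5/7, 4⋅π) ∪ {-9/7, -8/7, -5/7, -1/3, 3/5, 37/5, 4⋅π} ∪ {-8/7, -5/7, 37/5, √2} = {-9/7, -8/7} ∪ [-5/7, 4⋅π]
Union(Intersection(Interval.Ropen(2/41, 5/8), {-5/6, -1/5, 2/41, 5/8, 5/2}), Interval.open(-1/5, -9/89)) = Union({2/41}, Interval.open(-1/5, -9/89))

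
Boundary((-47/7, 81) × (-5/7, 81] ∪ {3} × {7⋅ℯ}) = ({-47/7, 81} × [-5/7, 81]) ∪ ([-47/7, 81] × {-5/7, 81})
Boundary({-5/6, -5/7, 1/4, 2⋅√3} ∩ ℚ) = {-5/6, -5/7, 1/4}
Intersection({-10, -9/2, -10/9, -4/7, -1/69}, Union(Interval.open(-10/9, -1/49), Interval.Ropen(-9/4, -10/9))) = {-4/7}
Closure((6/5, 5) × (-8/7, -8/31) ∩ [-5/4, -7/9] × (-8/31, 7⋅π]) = ∅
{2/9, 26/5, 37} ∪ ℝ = ℝ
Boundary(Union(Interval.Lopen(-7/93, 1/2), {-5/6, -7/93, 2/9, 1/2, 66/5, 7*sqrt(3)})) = {-5/6, -7/93, 1/2, 66/5, 7*sqrt(3)}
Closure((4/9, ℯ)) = [4/9, ℯ]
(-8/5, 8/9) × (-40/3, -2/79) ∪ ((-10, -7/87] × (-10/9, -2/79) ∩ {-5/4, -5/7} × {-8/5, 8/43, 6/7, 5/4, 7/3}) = (-8/5, 8/9) × (-40/3, -2/79)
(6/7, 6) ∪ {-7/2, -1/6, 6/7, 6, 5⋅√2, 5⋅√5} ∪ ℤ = ℤ ∪ {-7/2, -1/6, 5⋅√2, 5⋅√5} ∪ [6/7, 6]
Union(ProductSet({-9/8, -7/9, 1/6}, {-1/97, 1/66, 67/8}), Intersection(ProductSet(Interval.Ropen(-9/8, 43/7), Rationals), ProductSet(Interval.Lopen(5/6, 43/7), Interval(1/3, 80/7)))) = Union(ProductSet({-9/8, -7/9, 1/6}, {-1/97, 1/66, 67/8}), ProductSet(Interval.open(5/6, 43/7), Intersection(Interval(1/3, 80/7), Rationals)))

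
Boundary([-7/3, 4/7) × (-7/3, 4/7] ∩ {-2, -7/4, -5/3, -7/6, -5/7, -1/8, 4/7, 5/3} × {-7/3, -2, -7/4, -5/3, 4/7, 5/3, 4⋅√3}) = {-2, -7/4, -5/3, -7/6, -5/7, -1/8} × {-2, -7/4, -5/3, 4/7}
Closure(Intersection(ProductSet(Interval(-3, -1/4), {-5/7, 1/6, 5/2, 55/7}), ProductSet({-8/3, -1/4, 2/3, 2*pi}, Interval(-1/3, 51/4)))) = ProductSet({-8/3, -1/4}, {1/6, 5/2, 55/7})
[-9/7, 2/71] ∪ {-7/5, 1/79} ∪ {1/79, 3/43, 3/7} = {-7/5, 3/43, 3/7} ∪ [-9/7, 2/71]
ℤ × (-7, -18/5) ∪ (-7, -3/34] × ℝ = (ℤ × (-7, -18/5)) ∪ ((-7, -3/34] × ℝ)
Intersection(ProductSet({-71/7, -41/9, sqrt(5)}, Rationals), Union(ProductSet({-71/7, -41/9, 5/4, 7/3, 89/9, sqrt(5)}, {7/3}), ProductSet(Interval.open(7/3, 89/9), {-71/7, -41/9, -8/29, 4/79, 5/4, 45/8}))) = ProductSet({-71/7, -41/9, sqrt(5)}, {7/3})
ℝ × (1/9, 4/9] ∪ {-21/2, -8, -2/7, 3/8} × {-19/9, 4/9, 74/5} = (ℝ × (1/9, 4/9]) ∪ ({-21/2, -8, -2/7, 3/8} × {-19/9, 4/9, 74/5})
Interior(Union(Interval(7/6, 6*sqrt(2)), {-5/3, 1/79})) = Interval.open(7/6, 6*sqrt(2))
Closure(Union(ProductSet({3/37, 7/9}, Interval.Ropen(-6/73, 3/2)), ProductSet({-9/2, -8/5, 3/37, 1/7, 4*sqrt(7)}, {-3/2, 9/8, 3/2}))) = Union(ProductSet({3/37, 7/9}, Interval(-6/73, 3/2)), ProductSet({-9/2, -8/5, 3/37, 1/7, 4*sqrt(7)}, {-3/2, 9/8, 3/2}))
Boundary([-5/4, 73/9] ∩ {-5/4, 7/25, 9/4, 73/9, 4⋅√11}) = {-5/4, 7/25, 9/4, 73/9}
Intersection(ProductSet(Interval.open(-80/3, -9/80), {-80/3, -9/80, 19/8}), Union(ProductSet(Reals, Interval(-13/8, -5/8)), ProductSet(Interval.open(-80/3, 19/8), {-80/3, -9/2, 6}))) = ProductSet(Interval.open(-80/3, -9/80), {-80/3})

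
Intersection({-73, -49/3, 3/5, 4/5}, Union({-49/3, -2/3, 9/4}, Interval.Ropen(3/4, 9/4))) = {-49/3, 4/5}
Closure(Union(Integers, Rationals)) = Reals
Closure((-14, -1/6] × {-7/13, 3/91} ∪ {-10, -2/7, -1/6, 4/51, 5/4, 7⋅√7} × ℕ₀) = ([-14, -1/6] × {-7/13, 3/91}) ∪ ({-10, -2/7, -1/6, 4/51, 5/4, 7⋅√7} × ℕ₀)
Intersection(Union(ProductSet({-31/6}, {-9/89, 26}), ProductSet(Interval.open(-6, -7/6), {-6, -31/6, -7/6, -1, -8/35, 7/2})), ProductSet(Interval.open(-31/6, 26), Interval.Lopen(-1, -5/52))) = ProductSet(Interval.open(-31/6, -7/6), {-8/35})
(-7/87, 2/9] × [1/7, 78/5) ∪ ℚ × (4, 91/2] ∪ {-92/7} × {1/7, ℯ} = ({-92/7} × {1/7, ℯ}) ∪ (ℚ × (4, 91/2]) ∪ ((-7/87, 2/9] × [1/7, 78/5))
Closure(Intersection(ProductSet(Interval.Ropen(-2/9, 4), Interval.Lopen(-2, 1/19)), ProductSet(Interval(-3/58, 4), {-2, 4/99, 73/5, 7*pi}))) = ProductSet(Interval(-3/58, 4), {4/99})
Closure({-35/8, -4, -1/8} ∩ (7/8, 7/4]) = ∅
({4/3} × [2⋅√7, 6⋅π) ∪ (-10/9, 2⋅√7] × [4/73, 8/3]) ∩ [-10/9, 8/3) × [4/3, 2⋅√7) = (-10/9, 8/3) × [4/3, 8/3]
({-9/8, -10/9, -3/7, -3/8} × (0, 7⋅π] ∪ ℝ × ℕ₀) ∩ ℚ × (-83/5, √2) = (ℚ × {0, 1}) ∪ ({-9/8, -10/9, -3/7, -3/8} × (0, √2))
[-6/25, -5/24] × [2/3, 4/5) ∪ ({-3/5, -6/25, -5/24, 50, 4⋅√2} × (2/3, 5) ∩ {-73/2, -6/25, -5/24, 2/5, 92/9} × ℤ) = ({-6/25, -5/24} × {1, 2, 3, 4}) ∪ ([-6/25, -5/24] × [2/3, 4/5))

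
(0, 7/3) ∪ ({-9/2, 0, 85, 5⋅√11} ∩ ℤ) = [0, 7/3) ∪ {85}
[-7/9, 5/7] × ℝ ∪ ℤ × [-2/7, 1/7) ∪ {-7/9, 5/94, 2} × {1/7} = ({-7/9, 5/94, 2} × {1/7}) ∪ (ℤ × [-2/7, 1/7)) ∪ ([-7/9, 5/7] × ℝ)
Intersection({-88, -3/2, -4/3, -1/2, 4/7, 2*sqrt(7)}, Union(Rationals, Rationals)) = {-88, -3/2, -4/3, -1/2, 4/7}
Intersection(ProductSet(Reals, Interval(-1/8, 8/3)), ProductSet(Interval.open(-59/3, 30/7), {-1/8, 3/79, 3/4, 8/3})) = ProductSet(Interval.open(-59/3, 30/7), {-1/8, 3/79, 3/4, 8/3})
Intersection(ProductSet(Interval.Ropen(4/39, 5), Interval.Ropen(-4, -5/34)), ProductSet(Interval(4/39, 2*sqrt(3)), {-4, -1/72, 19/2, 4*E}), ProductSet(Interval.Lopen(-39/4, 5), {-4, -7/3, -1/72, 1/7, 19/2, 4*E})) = ProductSet(Interval(4/39, 2*sqrt(3)), {-4})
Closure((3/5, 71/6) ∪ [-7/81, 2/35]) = [-7/81, 2/35] ∪ [3/5, 71/6]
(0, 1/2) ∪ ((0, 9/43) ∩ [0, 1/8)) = (0, 1/2)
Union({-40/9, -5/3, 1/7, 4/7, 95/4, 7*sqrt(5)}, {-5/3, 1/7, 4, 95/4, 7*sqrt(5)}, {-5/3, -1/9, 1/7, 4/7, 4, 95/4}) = {-40/9, -5/3, -1/9, 1/7, 4/7, 4, 95/4, 7*sqrt(5)}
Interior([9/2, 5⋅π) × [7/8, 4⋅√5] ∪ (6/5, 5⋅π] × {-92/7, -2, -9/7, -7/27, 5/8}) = (9/2, 5⋅π) × (7/8, 4⋅√5)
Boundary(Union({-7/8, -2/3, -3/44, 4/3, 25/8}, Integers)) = Union({-7/8, -2/3, -3/44, 4/3, 25/8}, Integers)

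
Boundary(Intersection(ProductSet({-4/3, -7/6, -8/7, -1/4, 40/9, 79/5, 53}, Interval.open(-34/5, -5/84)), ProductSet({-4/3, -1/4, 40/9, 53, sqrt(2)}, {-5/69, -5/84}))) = ProductSet({-4/3, -1/4, 40/9, 53}, {-5/69})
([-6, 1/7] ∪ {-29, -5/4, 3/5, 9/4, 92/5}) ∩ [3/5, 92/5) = {3/5, 9/4}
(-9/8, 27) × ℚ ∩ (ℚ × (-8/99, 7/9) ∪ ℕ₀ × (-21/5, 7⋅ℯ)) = ({0, 1, …, 26} × (ℚ ∩ (-21/5, 7⋅ℯ))) ∪ ((ℚ ∩ (-9/8, 27)) × (ℚ ∩ (-8/99, 7/9)))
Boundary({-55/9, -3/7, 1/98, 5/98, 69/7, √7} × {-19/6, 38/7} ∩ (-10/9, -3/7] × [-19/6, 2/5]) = {-3/7} × {-19/6}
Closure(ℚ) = ℝ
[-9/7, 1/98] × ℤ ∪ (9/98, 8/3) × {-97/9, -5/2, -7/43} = ([-9/7, 1/98] × ℤ) ∪ ((9/98, 8/3) × {-97/9, -5/2, -7/43})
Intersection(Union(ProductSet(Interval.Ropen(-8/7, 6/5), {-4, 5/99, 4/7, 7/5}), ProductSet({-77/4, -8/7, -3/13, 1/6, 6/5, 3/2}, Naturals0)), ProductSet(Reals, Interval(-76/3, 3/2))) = Union(ProductSet({-77/4, -8/7, -3/13, 1/6, 6/5, 3/2}, Range(0, 2, 1)), ProductSet(Interval.Ropen(-8/7, 6/5), {-4, 5/99, 4/7, 7/5}))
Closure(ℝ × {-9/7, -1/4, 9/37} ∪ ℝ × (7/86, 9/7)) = ℝ × ({-9/7, -1/4} ∪ [7/86, 9/7])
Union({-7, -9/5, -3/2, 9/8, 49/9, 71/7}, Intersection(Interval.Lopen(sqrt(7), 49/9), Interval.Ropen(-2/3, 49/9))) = Union({-7, -9/5, -3/2, 9/8, 71/7}, Interval.Lopen(sqrt(7), 49/9))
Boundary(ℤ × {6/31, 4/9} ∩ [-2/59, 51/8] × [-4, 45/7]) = {0, 1, …, 6} × {6/31, 4/9}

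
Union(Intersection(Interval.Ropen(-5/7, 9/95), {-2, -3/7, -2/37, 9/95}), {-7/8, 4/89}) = {-7/8, -3/7, -2/37, 4/89}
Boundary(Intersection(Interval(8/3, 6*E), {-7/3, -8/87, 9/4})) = EmptySet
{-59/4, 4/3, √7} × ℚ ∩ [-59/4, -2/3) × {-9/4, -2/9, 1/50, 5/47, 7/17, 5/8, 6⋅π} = {-59/4} × {-9/4, -2/9, 1/50, 5/47, 7/17, 5/8}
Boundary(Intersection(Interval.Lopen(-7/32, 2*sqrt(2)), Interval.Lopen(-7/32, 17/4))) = {-7/32, 2*sqrt(2)}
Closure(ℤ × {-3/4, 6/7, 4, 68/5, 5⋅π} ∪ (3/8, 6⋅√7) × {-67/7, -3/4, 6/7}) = (ℤ × {-3/4, 6/7, 4, 68/5, 5⋅π}) ∪ ([3/8, 6⋅√7] × {-67/7, -3/4, 6/7})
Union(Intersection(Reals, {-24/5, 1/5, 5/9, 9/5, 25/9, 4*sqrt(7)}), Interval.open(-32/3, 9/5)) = Union({25/9, 4*sqrt(7)}, Interval.Lopen(-32/3, 9/5))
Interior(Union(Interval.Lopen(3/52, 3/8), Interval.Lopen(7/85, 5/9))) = Interval.open(3/52, 5/9)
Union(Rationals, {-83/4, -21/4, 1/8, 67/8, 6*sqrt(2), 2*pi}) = Union({6*sqrt(2), 2*pi}, Rationals)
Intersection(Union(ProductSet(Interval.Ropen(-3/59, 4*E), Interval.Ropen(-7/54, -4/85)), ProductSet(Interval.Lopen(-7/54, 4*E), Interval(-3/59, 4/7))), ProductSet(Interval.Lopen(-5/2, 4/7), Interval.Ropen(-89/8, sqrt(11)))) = Union(ProductSet(Interval.Lopen(-7/54, 4/7), Interval(-3/59, 4/7)), ProductSet(Interval(-3/59, 4/7), Interval.Ropen(-7/54, -4/85)))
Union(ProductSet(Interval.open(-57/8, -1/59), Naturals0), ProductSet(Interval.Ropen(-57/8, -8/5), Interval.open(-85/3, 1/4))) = Union(ProductSet(Interval.Ropen(-57/8, -8/5), Interval.open(-85/3, 1/4)), ProductSet(Interval.open(-57/8, -1/59), Naturals0))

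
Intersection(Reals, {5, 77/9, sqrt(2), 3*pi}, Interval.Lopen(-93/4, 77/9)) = {5, 77/9, sqrt(2)}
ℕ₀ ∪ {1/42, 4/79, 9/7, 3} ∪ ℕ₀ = ℕ₀ ∪ {1/42, 4/79, 9/7}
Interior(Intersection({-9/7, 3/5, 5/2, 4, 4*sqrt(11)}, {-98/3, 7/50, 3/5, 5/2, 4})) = EmptySet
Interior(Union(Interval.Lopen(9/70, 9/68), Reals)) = Interval(-oo, oo)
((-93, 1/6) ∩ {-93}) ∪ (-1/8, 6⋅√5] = (-1/8, 6⋅√5]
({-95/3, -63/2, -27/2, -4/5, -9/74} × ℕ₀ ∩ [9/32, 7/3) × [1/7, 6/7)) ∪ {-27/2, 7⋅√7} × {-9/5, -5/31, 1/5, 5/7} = {-27/2, 7⋅√7} × {-9/5, -5/31, 1/5, 5/7}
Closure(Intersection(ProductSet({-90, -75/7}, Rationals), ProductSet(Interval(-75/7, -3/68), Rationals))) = ProductSet({-75/7}, Reals)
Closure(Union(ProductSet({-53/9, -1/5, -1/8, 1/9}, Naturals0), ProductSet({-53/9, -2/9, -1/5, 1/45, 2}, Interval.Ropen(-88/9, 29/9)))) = Union(ProductSet({-53/9, -1/5, -1/8, 1/9}, Naturals0), ProductSet({-53/9, -2/9, -1/5, 1/45, 2}, Interval(-88/9, 29/9)))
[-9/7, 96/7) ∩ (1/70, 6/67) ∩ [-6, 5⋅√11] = (1/70, 6/67)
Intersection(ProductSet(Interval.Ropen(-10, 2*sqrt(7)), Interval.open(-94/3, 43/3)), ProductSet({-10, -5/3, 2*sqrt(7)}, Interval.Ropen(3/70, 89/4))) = ProductSet({-10, -5/3}, Interval.Ropen(3/70, 43/3))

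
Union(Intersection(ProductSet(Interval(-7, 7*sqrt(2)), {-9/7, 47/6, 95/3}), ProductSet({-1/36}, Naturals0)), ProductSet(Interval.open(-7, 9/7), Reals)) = ProductSet(Interval.open(-7, 9/7), Reals)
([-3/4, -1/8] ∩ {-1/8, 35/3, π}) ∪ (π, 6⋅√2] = {-1/8} ∪ (π, 6⋅√2]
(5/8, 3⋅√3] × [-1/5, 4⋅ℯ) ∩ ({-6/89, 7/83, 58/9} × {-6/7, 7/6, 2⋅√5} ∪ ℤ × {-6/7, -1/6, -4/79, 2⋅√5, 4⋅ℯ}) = {1, 2, …, 5} × {-1/6, -4/79, 2⋅√5}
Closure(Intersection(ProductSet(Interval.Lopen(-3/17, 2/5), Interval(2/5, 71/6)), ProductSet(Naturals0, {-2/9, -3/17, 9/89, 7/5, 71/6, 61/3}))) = ProductSet(Range(0, 1, 1), {7/5, 71/6})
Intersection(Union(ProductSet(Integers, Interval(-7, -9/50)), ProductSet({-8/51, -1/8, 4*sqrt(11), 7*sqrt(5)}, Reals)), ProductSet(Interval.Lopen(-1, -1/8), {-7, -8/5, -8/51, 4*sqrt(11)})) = ProductSet({-8/51, -1/8}, {-7, -8/5, -8/51, 4*sqrt(11)})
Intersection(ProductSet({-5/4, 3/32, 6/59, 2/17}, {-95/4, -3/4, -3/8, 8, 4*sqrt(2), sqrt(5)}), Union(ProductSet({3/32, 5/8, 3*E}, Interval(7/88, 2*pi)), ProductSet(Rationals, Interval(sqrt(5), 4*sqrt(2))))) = ProductSet({-5/4, 3/32, 6/59, 2/17}, {4*sqrt(2), sqrt(5)})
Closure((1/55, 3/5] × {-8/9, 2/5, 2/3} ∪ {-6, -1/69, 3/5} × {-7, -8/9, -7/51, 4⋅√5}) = ([1/55, 3/5] × {-8/9, 2/5, 2/3}) ∪ ({-6, -1/69, 3/5} × {-7, -8/9, -7/51, 4⋅√5})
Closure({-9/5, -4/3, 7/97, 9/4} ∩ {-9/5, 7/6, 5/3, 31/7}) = {-9/5}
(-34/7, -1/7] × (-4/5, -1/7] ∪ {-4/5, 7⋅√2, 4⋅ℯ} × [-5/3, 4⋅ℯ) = ((-34/7, -1/7] × (-4/5, -1/7]) ∪ ({-4/5, 7⋅√2, 4⋅ℯ} × [-5/3, 4⋅ℯ))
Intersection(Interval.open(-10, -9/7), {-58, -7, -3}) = {-7, -3}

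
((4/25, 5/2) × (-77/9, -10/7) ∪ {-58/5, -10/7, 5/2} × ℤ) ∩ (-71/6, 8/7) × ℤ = ({-58/5, -10/7} × ℤ) ∪ ((4/25, 8/7) × {-8, -7, …, -2})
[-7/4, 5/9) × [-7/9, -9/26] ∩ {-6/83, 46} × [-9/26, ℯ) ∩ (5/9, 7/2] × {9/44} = ∅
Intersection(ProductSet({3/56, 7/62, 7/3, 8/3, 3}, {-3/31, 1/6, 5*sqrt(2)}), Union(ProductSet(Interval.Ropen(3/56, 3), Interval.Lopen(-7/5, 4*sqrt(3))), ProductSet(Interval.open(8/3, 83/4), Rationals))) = ProductSet({3/56, 7/62, 7/3, 8/3, 3}, {-3/31, 1/6})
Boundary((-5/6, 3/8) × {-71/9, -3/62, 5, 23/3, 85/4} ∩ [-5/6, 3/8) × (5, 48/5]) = [-5/6, 3/8] × {23/3}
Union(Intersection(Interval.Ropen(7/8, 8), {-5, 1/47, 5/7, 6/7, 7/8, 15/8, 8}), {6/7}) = {6/7, 7/8, 15/8}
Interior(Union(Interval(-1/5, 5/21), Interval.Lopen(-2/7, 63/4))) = Interval.open(-2/7, 63/4)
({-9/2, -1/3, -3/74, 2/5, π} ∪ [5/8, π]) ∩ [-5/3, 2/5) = {-1/3, -3/74}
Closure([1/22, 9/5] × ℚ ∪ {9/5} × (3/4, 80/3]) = [1/22, 9/5] × ℝ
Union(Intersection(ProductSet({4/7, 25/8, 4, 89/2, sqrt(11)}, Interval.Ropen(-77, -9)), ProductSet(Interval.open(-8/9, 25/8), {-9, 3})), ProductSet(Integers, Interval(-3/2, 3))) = ProductSet(Integers, Interval(-3/2, 3))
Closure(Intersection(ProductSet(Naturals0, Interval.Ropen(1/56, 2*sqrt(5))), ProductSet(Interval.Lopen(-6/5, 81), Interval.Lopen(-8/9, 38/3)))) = ProductSet(Range(0, 82, 1), Interval(1/56, 2*sqrt(5)))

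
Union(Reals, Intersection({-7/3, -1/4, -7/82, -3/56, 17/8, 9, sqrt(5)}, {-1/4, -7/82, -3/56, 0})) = Reals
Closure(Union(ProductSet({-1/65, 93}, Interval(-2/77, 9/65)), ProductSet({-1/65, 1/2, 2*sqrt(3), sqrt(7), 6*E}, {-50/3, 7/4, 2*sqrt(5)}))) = Union(ProductSet({-1/65, 93}, Interval(-2/77, 9/65)), ProductSet({-1/65, 1/2, 2*sqrt(3), sqrt(7), 6*E}, {-50/3, 7/4, 2*sqrt(5)}))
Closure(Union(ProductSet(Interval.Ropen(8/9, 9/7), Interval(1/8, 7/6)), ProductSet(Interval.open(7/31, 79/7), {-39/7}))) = Union(ProductSet(Interval(7/31, 79/7), {-39/7}), ProductSet(Interval(8/9, 9/7), Interval(1/8, 7/6)))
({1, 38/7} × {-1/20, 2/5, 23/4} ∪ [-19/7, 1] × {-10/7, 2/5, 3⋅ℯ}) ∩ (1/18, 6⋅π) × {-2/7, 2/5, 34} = ((1/18, 1] ∪ {38/7}) × {2/5}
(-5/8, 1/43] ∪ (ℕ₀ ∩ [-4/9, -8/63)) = (-5/8, 1/43]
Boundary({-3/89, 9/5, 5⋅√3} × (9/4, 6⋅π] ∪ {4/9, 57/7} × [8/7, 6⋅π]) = ({4/9, 57/7} × [8/7, 6⋅π]) ∪ ({-3/89, 9/5, 5⋅√3} × [9/4, 6⋅π])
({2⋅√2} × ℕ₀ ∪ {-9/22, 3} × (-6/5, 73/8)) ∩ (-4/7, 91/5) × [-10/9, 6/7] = ({-9/22, 3} × [-10/9, 6/7]) ∪ ({2⋅√2} × {0})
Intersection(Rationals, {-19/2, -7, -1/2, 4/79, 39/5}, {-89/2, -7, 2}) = {-7}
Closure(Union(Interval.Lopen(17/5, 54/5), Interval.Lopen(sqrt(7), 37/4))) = Interval(sqrt(7), 54/5)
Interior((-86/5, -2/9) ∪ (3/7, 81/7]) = (-86/5, -2/9) ∪ (3/7, 81/7)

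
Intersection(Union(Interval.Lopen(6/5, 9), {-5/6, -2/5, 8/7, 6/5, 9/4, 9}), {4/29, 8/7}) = {8/7}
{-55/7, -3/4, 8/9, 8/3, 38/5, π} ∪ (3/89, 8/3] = {-55/7, -3/4, 38/5, π} ∪ (3/89, 8/3]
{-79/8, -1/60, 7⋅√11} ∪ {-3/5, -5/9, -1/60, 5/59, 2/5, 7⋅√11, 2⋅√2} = {-79/8, -3/5, -5/9, -1/60, 5/59, 2/5, 7⋅√11, 2⋅√2}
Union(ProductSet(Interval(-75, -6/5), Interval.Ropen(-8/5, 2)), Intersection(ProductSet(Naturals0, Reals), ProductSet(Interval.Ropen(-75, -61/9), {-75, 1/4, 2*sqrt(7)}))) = ProductSet(Interval(-75, -6/5), Interval.Ropen(-8/5, 2))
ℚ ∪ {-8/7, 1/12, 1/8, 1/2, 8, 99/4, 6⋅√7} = ℚ ∪ {6⋅√7}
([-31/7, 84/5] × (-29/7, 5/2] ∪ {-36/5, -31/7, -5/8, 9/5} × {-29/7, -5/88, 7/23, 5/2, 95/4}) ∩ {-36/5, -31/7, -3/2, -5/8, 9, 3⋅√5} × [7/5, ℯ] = ({-36/5, -31/7, -5/8} × {5/2}) ∪ ({-31/7, -3/2, -5/8, 9, 3⋅√5} × [7/5, 5/2])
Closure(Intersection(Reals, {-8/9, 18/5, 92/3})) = {-8/9, 18/5, 92/3}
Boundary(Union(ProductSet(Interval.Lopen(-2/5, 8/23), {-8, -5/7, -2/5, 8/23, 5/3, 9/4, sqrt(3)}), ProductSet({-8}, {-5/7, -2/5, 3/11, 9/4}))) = Union(ProductSet({-8}, {-5/7, -2/5, 3/11, 9/4}), ProductSet(Interval(-2/5, 8/23), {-8, -5/7, -2/5, 8/23, 5/3, 9/4, sqrt(3)}))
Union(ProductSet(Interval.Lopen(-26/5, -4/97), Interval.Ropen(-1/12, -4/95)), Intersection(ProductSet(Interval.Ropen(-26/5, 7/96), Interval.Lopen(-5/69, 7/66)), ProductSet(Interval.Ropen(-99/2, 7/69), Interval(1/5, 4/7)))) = ProductSet(Interval.Lopen(-26/5, -4/97), Interval.Ropen(-1/12, -4/95))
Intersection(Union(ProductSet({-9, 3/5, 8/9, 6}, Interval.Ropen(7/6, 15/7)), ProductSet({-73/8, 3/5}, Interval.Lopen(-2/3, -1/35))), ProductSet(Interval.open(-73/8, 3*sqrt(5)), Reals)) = Union(ProductSet({3/5}, Interval.Lopen(-2/3, -1/35)), ProductSet({-9, 3/5, 8/9, 6}, Interval.Ropen(7/6, 15/7)))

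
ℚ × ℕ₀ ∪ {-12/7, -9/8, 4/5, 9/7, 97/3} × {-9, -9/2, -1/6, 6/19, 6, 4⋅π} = (ℚ × ℕ₀) ∪ ({-12/7, -9/8, 4/5, 9/7, 97/3} × {-9, -9/2, -1/6, 6/19, 6, 4⋅π})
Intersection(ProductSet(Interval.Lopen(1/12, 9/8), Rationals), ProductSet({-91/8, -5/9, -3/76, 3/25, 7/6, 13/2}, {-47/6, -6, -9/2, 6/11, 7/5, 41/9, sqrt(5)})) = ProductSet({3/25}, {-47/6, -6, -9/2, 6/11, 7/5, 41/9})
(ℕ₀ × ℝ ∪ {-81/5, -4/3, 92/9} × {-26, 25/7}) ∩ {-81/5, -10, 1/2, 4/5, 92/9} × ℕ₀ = ∅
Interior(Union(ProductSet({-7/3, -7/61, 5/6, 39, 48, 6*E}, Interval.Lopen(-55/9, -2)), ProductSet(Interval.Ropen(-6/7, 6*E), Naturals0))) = EmptySet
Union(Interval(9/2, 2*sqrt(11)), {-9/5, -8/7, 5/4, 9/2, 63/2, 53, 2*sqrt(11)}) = Union({-9/5, -8/7, 5/4, 63/2, 53}, Interval(9/2, 2*sqrt(11)))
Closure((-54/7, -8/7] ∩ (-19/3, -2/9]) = [-19/3, -8/7]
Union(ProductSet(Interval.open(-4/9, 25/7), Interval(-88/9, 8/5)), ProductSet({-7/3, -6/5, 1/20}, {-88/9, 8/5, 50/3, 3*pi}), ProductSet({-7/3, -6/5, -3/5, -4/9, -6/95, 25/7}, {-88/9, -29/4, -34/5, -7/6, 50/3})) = Union(ProductSet({-7/3, -6/5, 1/20}, {-88/9, 8/5, 50/3, 3*pi}), ProductSet({-7/3, -6/5, -3/5, -4/9, -6/95, 25/7}, {-88/9, -29/4, -34/5, -7/6, 50/3}), ProductSet(Interval.open(-4/9, 25/7), Interval(-88/9, 8/5)))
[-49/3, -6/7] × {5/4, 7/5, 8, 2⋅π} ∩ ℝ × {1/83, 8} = [-49/3, -6/7] × {8}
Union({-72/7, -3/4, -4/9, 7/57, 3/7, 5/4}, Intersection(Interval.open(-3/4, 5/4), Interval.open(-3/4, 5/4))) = Union({-72/7}, Interval(-3/4, 5/4))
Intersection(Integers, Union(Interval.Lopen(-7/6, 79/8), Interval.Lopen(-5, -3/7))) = Range(-4, 10, 1)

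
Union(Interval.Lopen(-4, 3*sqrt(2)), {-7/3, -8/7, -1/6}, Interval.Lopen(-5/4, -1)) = Interval.Lopen(-4, 3*sqrt(2))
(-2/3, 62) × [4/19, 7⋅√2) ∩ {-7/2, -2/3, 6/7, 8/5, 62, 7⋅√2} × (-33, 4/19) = ∅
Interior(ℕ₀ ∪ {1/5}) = ∅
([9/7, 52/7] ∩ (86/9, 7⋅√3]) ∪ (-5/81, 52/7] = (-5/81, 52/7]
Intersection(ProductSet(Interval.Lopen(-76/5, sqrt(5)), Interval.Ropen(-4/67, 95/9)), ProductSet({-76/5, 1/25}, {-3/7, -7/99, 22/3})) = ProductSet({1/25}, {22/3})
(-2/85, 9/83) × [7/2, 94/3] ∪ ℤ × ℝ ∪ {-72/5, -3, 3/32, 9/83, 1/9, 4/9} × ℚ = (ℤ × ℝ) ∪ ({-72/5, -3, 3/32, 9/83, 1/9, 4/9} × ℚ) ∪ ((-2/85, 9/83) × [7/2, 94/3])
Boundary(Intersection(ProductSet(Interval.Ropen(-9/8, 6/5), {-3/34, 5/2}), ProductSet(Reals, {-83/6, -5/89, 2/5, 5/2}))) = ProductSet(Interval(-9/8, 6/5), {5/2})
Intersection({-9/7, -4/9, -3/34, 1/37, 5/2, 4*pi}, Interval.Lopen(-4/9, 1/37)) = {-3/34, 1/37}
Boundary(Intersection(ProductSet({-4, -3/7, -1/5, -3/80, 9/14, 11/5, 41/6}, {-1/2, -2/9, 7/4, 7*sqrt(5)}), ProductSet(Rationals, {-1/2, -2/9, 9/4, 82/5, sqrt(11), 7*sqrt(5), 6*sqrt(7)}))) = ProductSet({-4, -3/7, -1/5, -3/80, 9/14, 11/5, 41/6}, {-1/2, -2/9, 7*sqrt(5)})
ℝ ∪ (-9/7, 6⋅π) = (-∞, ∞)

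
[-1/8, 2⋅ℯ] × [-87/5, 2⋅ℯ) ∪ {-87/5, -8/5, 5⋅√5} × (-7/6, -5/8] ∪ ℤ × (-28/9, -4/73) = (ℤ × (-28/9, -4/73)) ∪ ({-87/5, -8/5, 5⋅√5} × (-7/6, -5/8]) ∪ ([-1/8, 2⋅ℯ] × [-87/5, 2⋅ℯ))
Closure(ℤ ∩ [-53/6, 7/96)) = {-8, -7, …, 0}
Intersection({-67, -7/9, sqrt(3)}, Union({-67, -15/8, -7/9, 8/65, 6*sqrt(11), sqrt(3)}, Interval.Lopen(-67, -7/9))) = {-67, -7/9, sqrt(3)}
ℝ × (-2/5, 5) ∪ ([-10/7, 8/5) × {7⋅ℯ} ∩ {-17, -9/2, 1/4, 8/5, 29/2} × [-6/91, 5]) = ℝ × (-2/5, 5)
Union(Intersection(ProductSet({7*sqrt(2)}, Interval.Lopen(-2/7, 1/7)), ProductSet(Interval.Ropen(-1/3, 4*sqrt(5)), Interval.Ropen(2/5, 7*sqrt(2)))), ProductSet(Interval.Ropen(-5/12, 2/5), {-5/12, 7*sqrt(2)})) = ProductSet(Interval.Ropen(-5/12, 2/5), {-5/12, 7*sqrt(2)})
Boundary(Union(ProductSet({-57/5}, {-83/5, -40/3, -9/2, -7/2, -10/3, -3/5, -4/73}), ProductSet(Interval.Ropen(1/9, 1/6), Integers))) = Union(ProductSet({-57/5}, {-83/5, -40/3, -9/2, -7/2, -10/3, -3/5, -4/73}), ProductSet(Interval(1/9, 1/6), Integers))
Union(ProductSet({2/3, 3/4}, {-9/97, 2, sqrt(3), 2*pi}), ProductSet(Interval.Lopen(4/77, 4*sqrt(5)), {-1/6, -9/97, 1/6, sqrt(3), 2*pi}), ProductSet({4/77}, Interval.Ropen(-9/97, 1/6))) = Union(ProductSet({4/77}, Interval.Ropen(-9/97, 1/6)), ProductSet({2/3, 3/4}, {-9/97, 2, sqrt(3), 2*pi}), ProductSet(Interval.Lopen(4/77, 4*sqrt(5)), {-1/6, -9/97, 1/6, sqrt(3), 2*pi}))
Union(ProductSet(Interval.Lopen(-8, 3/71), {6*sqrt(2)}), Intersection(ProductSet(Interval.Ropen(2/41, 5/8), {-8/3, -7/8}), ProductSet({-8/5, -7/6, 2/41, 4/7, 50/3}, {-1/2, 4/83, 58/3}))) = ProductSet(Interval.Lopen(-8, 3/71), {6*sqrt(2)})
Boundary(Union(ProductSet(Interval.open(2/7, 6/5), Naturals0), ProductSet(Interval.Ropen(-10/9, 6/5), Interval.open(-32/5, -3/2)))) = Union(ProductSet({6/5}, Naturals0), ProductSet({-10/9, 6/5}, Interval(-32/5, -3/2)), ProductSet(Interval(-10/9, 6/5), {-32/5, -3/2}), ProductSet(Interval(2/7, 6/5), Complement(Naturals0, Interval.open(-32/5, -3/2))))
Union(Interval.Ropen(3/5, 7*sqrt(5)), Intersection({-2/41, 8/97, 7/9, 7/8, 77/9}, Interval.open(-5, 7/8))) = Union({-2/41, 8/97}, Interval.Ropen(3/5, 7*sqrt(5)))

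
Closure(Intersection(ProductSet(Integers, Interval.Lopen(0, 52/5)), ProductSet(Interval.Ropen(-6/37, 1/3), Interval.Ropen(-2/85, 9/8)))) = ProductSet(Range(0, 1, 1), Interval(0, 9/8))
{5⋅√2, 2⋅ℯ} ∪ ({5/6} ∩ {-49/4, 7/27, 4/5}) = {5⋅√2, 2⋅ℯ}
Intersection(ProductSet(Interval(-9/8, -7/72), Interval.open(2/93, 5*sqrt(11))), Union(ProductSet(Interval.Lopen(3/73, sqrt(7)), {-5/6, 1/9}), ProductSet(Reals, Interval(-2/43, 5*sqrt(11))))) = ProductSet(Interval(-9/8, -7/72), Interval.open(2/93, 5*sqrt(11)))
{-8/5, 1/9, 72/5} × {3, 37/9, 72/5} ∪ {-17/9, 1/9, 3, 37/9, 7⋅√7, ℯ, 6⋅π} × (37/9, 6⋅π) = ({-8/5, 1/9, 72/5} × {3, 37/9, 72/5}) ∪ ({-17/9, 1/9, 3, 37/9, 7⋅√7, ℯ, 6⋅π} × (37/9, 6⋅π))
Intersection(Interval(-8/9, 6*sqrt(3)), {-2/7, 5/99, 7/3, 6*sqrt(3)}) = {-2/7, 5/99, 7/3, 6*sqrt(3)}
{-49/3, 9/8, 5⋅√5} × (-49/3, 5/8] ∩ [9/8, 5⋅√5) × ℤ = {9/8} × {-16, -15, …, 0}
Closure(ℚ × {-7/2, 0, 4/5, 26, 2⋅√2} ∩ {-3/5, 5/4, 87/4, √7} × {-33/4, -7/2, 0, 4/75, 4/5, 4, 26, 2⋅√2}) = {-3/5, 5/4, 87/4} × {-7/2, 0, 4/5, 26, 2⋅√2}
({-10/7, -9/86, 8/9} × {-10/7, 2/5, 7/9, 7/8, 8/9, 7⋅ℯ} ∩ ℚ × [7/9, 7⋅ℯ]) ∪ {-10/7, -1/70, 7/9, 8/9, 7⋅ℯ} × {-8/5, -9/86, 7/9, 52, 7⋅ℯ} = ({-10/7, -9/86, 8/9} × {7/9, 7/8, 8/9, 7⋅ℯ}) ∪ ({-10/7, -1/70, 7/9, 8/9, 7⋅ℯ} × {-8/5, -9/86, 7/9, 52, 7⋅ℯ})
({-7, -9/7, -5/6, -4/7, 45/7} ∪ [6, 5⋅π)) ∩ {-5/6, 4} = {-5/6}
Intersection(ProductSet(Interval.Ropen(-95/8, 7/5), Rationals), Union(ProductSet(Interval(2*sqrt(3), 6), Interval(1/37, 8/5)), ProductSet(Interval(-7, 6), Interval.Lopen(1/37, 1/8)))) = ProductSet(Interval.Ropen(-7, 7/5), Intersection(Interval.Lopen(1/37, 1/8), Rationals))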